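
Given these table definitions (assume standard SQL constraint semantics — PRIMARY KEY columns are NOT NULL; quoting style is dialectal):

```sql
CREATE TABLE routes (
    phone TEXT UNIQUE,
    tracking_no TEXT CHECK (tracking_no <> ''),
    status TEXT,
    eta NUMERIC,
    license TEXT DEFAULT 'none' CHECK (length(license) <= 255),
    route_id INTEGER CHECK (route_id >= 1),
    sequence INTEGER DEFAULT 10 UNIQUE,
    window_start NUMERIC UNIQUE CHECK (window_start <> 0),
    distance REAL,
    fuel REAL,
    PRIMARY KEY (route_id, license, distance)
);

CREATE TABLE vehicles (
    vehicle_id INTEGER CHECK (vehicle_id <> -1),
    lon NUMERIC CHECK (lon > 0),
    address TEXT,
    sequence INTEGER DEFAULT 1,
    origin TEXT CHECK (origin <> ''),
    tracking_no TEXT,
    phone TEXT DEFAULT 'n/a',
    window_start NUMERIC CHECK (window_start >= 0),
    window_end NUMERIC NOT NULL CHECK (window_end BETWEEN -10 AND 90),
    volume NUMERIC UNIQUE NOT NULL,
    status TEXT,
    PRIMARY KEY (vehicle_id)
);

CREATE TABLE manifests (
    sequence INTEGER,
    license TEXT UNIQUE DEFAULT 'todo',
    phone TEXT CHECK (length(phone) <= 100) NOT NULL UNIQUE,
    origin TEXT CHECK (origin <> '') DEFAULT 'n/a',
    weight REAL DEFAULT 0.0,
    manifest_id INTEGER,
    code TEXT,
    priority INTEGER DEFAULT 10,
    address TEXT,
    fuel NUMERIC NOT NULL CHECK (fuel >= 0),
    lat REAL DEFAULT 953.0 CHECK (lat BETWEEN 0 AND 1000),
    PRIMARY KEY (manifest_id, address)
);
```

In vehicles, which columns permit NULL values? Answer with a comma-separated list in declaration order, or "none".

lon, address, sequence, origin, tracking_no, phone, window_start, status

- vehicle_id: part of the PRIMARY KEY, which implies NOT NULL → not nullable.
- lon: CHECK does not forbid NULL (a CHECK constraint passes when its expression is NULL) → nullable.
- address: no NOT NULL constraint applies → nullable.
- sequence: DEFAULT only fills an omitted column; an explicit NULL is still allowed → nullable.
- origin: CHECK does not forbid NULL (a CHECK constraint passes when its expression is NULL) → nullable.
- tracking_no: no NOT NULL constraint applies → nullable.
- phone: DEFAULT only fills an omitted column; an explicit NULL is still allowed → nullable.
- window_start: CHECK does not forbid NULL (a CHECK constraint passes when its expression is NULL) → nullable.
- window_end: declared NOT NULL → not nullable.
- volume: declared NOT NULL → not nullable.
- status: no NOT NULL constraint applies → nullable.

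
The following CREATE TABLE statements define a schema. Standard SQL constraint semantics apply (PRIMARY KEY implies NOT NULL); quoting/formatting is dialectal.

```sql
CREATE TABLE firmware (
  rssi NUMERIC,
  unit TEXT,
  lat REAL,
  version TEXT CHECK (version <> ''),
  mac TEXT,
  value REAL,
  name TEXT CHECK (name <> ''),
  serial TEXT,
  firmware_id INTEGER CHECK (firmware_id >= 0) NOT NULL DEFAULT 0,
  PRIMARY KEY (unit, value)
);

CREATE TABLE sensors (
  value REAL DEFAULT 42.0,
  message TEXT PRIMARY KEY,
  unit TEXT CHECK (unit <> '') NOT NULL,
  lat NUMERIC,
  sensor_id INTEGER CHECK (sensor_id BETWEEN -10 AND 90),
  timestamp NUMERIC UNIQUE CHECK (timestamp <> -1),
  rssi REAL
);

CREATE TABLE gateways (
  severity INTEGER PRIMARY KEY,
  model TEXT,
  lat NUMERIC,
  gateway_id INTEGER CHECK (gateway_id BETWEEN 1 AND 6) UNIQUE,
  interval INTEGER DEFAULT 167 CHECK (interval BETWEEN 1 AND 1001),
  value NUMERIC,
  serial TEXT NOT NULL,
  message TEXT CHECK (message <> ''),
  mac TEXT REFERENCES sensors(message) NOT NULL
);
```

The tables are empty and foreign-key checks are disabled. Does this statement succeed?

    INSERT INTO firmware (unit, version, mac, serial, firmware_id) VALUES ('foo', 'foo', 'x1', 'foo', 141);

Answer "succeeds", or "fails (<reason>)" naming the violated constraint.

value is omitted from the column list and has no DEFAULT, so it would receive NULL.
But value is part of the PRIMARY KEY (implied NOT NULL).

fails (NOT NULL on value)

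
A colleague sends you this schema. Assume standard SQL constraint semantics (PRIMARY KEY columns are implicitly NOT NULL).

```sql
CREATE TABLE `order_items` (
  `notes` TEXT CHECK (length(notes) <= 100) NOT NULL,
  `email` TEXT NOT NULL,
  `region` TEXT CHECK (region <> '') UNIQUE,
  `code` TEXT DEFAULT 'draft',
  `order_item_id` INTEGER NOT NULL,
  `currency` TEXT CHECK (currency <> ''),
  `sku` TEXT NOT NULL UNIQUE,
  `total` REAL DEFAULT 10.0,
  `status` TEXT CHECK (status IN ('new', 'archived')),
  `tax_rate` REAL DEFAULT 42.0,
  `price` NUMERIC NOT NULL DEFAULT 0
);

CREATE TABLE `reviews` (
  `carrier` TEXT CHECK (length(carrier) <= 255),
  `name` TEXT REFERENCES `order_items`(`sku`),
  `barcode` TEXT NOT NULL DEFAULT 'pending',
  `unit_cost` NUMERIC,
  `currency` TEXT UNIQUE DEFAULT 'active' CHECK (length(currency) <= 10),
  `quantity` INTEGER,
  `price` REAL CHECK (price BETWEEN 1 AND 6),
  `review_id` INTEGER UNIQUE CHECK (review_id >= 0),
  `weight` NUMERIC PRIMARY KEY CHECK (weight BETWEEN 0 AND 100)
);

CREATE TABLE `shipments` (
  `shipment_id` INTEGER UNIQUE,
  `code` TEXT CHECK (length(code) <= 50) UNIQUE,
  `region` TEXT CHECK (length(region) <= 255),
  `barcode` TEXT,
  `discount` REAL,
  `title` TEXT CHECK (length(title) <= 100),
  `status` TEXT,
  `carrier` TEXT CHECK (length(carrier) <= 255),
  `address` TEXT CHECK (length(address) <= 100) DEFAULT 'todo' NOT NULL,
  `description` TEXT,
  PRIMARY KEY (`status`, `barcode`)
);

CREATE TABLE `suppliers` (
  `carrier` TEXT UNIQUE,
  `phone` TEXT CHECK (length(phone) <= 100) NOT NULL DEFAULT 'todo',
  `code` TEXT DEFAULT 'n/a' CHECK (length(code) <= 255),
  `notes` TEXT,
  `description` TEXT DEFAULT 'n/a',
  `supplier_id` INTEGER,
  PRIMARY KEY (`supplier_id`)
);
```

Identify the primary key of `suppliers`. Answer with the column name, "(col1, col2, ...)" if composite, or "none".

supplier_id is declared PRIMARY KEY as a table-level PRIMARY KEY clause.

supplier_id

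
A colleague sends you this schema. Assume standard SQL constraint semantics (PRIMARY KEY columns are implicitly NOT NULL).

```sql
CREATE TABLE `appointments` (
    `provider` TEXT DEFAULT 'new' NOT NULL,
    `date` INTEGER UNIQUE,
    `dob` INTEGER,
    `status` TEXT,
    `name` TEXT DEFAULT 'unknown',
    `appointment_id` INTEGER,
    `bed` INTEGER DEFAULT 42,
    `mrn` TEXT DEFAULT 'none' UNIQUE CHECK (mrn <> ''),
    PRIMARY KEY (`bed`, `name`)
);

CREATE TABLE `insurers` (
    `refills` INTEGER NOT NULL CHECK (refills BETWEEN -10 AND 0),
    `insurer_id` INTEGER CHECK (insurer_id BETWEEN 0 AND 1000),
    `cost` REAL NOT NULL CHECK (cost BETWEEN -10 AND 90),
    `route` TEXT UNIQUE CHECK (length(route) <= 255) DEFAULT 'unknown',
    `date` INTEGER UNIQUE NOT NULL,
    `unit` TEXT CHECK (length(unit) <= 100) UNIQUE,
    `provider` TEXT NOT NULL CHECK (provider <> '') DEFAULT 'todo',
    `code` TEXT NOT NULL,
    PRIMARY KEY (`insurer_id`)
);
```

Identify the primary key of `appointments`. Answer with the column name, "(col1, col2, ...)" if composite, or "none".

A table-level PRIMARY KEY clause names 2 columns: bed, name.
This is a composite key — the combination is unique, not each column individually.

(bed, name)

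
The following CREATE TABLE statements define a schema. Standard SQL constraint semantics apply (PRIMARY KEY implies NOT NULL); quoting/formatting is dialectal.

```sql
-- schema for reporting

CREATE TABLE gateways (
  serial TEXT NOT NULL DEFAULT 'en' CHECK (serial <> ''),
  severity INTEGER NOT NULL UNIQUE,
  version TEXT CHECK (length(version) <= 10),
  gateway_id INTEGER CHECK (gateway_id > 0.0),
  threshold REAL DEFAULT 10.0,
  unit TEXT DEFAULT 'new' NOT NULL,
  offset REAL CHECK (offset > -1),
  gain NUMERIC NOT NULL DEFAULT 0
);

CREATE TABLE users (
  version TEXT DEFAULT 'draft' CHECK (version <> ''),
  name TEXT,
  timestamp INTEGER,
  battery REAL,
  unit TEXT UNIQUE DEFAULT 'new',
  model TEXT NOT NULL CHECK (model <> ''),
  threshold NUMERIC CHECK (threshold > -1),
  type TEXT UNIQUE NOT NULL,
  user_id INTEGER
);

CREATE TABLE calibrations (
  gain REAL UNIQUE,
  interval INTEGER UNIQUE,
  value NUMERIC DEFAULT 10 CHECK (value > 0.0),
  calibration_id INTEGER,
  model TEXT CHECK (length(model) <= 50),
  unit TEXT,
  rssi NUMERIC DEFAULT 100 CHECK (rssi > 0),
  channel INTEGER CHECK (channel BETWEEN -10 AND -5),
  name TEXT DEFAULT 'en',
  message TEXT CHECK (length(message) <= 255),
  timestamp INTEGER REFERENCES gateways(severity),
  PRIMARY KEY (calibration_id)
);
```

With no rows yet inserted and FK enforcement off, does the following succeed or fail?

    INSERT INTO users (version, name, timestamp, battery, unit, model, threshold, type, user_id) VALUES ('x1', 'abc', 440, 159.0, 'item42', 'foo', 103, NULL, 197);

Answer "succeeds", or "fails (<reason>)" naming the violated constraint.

type is explicitly set to NULL, but type is declared NOT NULL.

fails (NOT NULL on type)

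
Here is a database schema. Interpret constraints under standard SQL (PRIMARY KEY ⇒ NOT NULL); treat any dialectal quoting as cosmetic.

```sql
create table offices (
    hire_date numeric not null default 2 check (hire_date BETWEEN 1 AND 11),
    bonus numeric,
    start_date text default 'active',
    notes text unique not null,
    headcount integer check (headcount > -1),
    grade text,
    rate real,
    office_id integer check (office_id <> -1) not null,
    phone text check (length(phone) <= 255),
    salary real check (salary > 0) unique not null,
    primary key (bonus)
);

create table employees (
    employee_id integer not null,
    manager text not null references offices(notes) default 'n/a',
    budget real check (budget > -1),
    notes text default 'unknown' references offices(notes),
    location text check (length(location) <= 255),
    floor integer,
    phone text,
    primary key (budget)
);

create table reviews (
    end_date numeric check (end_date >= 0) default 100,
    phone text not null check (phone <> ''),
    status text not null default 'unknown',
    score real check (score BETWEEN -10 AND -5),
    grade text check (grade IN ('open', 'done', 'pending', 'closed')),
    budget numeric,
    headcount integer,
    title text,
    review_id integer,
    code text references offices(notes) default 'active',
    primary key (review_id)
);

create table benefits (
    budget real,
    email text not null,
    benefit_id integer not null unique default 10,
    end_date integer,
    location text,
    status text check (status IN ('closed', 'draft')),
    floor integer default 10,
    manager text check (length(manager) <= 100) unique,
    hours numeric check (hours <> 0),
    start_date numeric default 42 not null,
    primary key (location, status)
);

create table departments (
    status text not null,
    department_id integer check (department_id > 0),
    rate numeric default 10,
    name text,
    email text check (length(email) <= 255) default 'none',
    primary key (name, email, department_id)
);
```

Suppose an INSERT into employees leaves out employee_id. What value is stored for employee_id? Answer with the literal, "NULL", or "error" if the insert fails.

employee_id has no DEFAULT clause.
Omitting it would insert NULL, but it is declared NOT NULL, so the INSERT fails.

error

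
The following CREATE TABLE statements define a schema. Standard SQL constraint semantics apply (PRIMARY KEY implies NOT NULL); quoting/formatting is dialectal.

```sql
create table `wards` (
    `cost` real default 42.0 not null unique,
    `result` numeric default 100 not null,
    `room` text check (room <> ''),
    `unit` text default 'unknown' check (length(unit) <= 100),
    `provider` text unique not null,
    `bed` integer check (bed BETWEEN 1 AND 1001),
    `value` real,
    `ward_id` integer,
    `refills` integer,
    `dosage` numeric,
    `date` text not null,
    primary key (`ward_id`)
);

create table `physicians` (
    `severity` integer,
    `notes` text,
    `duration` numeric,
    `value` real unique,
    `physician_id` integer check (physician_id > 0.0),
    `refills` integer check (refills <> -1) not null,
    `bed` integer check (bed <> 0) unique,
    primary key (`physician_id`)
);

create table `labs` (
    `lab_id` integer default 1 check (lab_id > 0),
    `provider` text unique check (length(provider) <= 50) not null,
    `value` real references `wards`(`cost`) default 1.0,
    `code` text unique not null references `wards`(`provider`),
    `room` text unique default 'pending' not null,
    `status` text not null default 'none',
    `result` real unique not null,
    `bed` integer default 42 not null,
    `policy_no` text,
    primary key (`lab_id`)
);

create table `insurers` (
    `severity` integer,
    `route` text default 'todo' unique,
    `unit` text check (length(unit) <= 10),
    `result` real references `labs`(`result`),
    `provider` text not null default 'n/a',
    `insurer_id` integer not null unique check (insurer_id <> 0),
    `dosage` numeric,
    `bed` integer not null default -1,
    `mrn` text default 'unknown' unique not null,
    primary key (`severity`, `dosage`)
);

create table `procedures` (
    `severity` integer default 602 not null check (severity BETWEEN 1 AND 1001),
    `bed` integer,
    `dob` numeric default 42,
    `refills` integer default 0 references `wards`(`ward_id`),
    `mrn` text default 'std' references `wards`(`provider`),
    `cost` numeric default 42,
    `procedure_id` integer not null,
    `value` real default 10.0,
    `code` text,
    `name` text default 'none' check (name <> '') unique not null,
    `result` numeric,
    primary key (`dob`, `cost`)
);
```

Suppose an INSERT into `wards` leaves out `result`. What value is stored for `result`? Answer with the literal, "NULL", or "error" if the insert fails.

100

result has an explicit DEFAULT 100.
When the column is omitted from an INSERT, that default is used.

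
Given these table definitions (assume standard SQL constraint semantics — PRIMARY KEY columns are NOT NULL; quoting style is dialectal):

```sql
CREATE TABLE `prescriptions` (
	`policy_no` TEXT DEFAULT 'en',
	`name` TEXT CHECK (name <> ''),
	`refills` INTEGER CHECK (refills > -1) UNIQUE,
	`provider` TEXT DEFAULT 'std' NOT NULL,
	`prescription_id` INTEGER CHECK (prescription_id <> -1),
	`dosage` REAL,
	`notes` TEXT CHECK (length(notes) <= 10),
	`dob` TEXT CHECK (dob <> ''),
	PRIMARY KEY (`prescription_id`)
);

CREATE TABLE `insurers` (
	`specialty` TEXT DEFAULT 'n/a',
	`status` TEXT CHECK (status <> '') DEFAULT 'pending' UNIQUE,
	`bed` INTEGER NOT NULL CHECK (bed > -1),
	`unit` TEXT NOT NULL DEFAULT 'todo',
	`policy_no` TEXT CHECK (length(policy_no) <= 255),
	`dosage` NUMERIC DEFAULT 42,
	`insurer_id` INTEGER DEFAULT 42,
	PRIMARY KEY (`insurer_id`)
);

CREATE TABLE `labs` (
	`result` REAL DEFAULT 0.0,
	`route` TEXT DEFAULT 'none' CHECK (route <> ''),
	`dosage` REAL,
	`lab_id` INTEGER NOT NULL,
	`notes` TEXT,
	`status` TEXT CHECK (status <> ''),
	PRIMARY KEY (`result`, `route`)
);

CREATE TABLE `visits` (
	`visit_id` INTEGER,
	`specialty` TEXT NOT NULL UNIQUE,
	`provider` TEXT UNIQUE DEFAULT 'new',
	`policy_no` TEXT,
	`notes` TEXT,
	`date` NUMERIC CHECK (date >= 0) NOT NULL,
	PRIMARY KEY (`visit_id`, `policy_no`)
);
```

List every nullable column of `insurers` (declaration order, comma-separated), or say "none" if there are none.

- specialty: DEFAULT only fills an omitted column; an explicit NULL is still allowed → nullable.
- status: CHECK does not forbid NULL (a CHECK constraint passes when its expression is NULL) → nullable.
- bed: declared NOT NULL → not nullable.
- unit: declared NOT NULL → not nullable.
- policy_no: CHECK does not forbid NULL (a CHECK constraint passes when its expression is NULL) → nullable.
- dosage: DEFAULT only fills an omitted column; an explicit NULL is still allowed → nullable.
- insurer_id: part of the PRIMARY KEY, which implies NOT NULL → not nullable.

specialty, status, policy_no, dosage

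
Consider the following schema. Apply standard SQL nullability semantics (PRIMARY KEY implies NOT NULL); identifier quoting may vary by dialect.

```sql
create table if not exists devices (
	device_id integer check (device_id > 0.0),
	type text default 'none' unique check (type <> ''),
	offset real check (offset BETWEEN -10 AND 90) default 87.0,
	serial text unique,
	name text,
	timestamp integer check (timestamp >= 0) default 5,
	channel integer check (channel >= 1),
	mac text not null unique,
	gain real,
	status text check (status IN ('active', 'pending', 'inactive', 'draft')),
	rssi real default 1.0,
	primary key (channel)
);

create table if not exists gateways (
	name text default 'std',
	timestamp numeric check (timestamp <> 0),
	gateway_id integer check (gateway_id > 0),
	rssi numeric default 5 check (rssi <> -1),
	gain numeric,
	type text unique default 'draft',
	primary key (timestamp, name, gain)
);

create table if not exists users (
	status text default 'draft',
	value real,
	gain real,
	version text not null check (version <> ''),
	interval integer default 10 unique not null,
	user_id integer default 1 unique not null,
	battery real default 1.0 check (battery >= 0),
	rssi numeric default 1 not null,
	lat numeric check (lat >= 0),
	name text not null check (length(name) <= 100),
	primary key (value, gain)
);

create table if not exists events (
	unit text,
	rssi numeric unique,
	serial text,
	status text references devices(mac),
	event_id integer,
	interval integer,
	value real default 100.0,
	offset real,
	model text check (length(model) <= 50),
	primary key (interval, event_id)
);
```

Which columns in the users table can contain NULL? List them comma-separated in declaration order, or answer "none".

status, battery, lat

- status: DEFAULT only fills an omitted column; an explicit NULL is still allowed → nullable.
- value: part of the PRIMARY KEY, which implies NOT NULL → not nullable.
- gain: part of the PRIMARY KEY, which implies NOT NULL → not nullable.
- version: declared NOT NULL → not nullable.
- interval: declared NOT NULL → not nullable.
- user_id: declared NOT NULL → not nullable.
- battery: CHECK does not forbid NULL (a CHECK constraint passes when its expression is NULL) → nullable.
- rssi: declared NOT NULL → not nullable.
- lat: CHECK does not forbid NULL (a CHECK constraint passes when its expression is NULL) → nullable.
- name: declared NOT NULL → not nullable.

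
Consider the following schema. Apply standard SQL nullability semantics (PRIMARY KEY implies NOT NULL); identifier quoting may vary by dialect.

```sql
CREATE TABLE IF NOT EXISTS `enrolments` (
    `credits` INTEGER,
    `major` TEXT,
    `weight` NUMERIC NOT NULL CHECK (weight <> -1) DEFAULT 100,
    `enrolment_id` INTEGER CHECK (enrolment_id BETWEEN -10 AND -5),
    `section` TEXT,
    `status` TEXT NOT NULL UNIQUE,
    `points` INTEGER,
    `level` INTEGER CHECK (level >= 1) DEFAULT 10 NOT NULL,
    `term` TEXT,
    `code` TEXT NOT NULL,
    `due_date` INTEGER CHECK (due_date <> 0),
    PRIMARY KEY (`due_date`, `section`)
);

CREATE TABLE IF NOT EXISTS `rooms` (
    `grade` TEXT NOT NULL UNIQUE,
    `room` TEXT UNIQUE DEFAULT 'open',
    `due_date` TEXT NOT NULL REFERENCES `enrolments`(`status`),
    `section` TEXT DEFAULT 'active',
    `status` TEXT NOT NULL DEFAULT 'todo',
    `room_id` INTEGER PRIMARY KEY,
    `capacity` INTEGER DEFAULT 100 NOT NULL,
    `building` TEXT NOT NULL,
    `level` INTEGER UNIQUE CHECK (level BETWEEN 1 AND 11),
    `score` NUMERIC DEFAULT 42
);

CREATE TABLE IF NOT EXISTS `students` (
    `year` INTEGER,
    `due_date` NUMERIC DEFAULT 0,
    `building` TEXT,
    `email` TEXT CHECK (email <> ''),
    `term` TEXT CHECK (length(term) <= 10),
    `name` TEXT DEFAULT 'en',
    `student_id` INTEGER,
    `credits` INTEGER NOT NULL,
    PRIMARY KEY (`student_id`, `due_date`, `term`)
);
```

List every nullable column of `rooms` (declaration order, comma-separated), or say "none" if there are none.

- grade: declared NOT NULL → not nullable.
- room: UNIQUE does not imply NOT NULL → nullable.
- due_date: declared NOT NULL → not nullable.
- section: DEFAULT only fills an omitted column; an explicit NULL is still allowed → nullable.
- status: declared NOT NULL → not nullable.
- room_id: part of the PRIMARY KEY, which implies NOT NULL → not nullable.
- capacity: declared NOT NULL → not nullable.
- building: declared NOT NULL → not nullable.
- level: CHECK does not forbid NULL (a CHECK constraint passes when its expression is NULL) → nullable.
- score: DEFAULT only fills an omitted column; an explicit NULL is still allowed → nullable.

room, section, level, score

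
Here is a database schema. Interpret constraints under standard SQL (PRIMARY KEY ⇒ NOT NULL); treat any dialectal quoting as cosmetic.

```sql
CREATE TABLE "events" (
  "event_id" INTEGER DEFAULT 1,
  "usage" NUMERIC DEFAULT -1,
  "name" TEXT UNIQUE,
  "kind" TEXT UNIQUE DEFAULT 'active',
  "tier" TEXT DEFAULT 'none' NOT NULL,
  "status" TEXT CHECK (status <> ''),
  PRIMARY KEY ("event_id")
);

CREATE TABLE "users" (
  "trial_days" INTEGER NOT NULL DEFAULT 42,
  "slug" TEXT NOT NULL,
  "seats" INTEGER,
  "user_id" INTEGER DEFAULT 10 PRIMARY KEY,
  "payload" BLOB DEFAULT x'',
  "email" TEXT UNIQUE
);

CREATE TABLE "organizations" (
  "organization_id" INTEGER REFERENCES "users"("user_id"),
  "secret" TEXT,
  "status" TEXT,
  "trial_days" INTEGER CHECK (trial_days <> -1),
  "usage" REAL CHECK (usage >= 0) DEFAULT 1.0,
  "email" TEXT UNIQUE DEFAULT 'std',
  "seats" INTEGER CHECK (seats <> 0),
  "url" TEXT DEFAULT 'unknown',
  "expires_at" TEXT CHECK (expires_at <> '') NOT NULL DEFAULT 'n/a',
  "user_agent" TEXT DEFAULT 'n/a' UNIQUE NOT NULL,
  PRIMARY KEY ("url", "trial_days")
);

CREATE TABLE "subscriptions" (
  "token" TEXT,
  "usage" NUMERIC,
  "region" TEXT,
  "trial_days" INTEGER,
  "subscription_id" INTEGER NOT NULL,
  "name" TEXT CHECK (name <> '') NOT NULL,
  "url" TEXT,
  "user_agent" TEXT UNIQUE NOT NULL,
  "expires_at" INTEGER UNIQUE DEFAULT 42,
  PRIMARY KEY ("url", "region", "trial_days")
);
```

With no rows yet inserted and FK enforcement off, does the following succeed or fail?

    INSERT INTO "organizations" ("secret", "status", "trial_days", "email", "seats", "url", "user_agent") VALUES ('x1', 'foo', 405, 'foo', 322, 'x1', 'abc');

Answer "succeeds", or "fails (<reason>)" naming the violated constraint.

succeeds

NOT NULL columns: expires_at defaults to 'n/a'; trial_days is supplied; url is supplied; user_agent is supplied.
CHECK constraints: 405 satisfies (trial_days <> -1); 322 satisfies (seats <> 0).
No constraint is violated.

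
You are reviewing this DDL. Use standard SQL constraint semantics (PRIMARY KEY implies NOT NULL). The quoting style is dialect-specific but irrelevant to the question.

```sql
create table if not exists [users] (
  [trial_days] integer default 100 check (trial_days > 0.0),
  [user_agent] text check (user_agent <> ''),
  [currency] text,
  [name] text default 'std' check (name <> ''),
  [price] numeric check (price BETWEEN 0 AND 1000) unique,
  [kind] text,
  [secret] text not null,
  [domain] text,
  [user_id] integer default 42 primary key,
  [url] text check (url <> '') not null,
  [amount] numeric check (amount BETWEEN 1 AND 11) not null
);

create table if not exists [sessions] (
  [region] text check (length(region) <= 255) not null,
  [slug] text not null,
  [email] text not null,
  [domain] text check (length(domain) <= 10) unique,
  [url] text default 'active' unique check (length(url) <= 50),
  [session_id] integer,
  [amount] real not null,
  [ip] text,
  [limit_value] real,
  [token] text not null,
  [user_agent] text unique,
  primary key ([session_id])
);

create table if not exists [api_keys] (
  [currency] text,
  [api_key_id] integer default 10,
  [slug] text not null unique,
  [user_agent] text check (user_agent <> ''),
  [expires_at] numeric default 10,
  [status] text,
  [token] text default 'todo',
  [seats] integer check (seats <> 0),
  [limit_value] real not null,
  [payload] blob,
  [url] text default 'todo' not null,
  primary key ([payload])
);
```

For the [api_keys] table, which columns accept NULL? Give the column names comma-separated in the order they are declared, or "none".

currency, api_key_id, user_agent, expires_at, status, token, seats

- currency: no NOT NULL constraint applies → nullable.
- api_key_id: DEFAULT only fills an omitted column; an explicit NULL is still allowed → nullable.
- slug: declared NOT NULL → not nullable.
- user_agent: CHECK does not forbid NULL (a CHECK constraint passes when its expression is NULL) → nullable.
- expires_at: DEFAULT only fills an omitted column; an explicit NULL is still allowed → nullable.
- status: no NOT NULL constraint applies → nullable.
- token: DEFAULT only fills an omitted column; an explicit NULL is still allowed → nullable.
- seats: CHECK does not forbid NULL (a CHECK constraint passes when its expression is NULL) → nullable.
- limit_value: declared NOT NULL → not nullable.
- payload: part of the PRIMARY KEY, which implies NOT NULL → not nullable.
- url: declared NOT NULL → not nullable.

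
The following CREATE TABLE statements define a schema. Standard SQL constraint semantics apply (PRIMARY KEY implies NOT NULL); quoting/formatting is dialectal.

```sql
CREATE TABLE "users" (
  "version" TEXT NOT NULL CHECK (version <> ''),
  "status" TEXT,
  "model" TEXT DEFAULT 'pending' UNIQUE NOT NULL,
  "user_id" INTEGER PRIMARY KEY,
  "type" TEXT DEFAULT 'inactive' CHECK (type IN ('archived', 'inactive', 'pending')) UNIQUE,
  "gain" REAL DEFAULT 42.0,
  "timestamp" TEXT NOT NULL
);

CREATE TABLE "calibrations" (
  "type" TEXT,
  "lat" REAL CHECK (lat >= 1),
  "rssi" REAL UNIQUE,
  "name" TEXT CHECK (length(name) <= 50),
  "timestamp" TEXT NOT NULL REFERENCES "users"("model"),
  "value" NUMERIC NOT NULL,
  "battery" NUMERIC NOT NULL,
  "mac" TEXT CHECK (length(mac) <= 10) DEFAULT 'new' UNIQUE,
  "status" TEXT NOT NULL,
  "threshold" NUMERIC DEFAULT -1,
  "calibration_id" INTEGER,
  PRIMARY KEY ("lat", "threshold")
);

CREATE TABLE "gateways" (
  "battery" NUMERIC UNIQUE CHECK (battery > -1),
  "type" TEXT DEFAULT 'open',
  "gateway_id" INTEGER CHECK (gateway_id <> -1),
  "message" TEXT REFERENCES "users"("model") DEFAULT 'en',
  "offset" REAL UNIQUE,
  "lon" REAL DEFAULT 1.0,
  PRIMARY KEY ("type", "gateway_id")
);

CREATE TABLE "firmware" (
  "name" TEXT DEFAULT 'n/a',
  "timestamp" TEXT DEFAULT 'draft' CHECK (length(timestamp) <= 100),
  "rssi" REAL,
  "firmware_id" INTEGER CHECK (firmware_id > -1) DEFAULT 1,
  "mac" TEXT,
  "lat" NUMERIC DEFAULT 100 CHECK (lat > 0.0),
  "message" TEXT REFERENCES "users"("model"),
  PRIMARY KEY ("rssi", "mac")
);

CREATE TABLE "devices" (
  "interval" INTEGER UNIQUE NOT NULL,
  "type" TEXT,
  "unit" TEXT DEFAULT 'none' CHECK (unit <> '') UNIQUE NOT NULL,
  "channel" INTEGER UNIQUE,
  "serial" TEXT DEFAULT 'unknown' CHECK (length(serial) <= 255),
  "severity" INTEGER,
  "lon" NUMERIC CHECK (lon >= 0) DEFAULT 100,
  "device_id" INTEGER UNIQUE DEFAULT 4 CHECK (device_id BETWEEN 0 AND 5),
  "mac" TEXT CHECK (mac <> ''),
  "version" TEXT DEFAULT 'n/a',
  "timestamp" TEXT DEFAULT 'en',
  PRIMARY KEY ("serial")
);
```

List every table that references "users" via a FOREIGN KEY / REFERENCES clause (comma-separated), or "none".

calibrations, gateways, firmware

- calibrations.timestamp references users(model).
- gateways.message references users(model).
- firmware.message references users(model).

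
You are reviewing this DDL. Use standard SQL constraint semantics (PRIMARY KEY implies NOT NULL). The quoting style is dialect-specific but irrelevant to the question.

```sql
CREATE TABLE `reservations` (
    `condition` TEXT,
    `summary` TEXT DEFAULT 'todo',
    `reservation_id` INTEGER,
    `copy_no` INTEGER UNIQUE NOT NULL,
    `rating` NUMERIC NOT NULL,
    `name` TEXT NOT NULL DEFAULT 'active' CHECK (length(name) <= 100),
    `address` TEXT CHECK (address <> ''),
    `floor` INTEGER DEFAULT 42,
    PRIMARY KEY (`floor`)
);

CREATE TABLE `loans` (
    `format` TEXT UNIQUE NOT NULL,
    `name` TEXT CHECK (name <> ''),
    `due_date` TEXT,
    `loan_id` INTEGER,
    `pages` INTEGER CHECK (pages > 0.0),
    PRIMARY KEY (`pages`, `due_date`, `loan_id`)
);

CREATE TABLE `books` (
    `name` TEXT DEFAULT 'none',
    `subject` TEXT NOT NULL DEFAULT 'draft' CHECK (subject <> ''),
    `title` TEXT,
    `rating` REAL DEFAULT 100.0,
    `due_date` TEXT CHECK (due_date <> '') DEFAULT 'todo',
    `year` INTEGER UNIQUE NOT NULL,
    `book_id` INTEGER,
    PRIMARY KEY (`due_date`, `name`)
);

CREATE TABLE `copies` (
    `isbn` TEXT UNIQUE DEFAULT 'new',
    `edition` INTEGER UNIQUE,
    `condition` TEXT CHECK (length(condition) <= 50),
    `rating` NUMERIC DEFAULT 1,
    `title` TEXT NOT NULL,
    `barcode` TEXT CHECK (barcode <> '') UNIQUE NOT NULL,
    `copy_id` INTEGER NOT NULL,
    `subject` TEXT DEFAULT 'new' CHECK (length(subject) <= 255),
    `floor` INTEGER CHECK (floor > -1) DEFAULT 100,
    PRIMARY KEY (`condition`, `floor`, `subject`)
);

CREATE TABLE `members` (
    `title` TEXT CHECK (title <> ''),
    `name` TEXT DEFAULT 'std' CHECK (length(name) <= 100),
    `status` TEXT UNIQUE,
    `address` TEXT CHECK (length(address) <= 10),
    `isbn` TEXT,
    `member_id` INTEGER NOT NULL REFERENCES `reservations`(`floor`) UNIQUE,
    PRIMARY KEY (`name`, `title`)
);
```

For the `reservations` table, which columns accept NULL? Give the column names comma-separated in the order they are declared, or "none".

condition, summary, reservation_id, address

- condition: no NOT NULL constraint applies → nullable.
- summary: DEFAULT only fills an omitted column; an explicit NULL is still allowed → nullable.
- reservation_id: no NOT NULL constraint applies → nullable.
- copy_no: declared NOT NULL → not nullable.
- rating: declared NOT NULL → not nullable.
- name: declared NOT NULL → not nullable.
- address: CHECK does not forbid NULL (a CHECK constraint passes when its expression is NULL) → nullable.
- floor: part of the PRIMARY KEY, which implies NOT NULL → not nullable.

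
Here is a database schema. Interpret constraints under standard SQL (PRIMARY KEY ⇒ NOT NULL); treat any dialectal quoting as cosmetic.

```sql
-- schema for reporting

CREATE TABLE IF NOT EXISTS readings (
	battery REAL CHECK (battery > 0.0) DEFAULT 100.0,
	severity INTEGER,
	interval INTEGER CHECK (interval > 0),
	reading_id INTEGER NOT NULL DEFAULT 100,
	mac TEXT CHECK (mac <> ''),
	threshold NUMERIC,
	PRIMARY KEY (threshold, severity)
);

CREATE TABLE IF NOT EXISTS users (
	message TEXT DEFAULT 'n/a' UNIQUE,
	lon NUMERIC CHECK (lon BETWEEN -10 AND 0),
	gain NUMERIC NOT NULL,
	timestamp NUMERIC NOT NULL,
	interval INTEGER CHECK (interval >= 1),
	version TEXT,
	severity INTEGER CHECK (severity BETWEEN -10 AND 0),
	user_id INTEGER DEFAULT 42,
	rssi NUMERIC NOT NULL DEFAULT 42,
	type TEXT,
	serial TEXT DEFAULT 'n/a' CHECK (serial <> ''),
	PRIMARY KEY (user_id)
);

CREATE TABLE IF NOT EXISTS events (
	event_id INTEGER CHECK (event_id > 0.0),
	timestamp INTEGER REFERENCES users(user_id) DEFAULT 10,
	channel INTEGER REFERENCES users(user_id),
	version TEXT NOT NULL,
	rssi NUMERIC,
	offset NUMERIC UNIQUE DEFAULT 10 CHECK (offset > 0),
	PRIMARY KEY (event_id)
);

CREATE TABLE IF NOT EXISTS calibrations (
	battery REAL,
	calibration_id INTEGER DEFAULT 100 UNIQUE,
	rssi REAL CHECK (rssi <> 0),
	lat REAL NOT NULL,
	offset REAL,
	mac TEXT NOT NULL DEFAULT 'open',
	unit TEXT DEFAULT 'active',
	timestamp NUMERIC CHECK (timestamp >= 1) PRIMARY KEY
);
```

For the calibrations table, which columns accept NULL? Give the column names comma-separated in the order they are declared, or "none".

- battery: no NOT NULL constraint applies → nullable.
- calibration_id: UNIQUE does not imply NOT NULL → nullable.
- rssi: CHECK does not forbid NULL (a CHECK constraint passes when its expression is NULL) → nullable.
- lat: declared NOT NULL → not nullable.
- offset: no NOT NULL constraint applies → nullable.
- mac: declared NOT NULL → not nullable.
- unit: DEFAULT only fills an omitted column; an explicit NULL is still allowed → nullable.
- timestamp: part of the PRIMARY KEY, which implies NOT NULL → not nullable.

battery, calibration_id, rssi, offset, unit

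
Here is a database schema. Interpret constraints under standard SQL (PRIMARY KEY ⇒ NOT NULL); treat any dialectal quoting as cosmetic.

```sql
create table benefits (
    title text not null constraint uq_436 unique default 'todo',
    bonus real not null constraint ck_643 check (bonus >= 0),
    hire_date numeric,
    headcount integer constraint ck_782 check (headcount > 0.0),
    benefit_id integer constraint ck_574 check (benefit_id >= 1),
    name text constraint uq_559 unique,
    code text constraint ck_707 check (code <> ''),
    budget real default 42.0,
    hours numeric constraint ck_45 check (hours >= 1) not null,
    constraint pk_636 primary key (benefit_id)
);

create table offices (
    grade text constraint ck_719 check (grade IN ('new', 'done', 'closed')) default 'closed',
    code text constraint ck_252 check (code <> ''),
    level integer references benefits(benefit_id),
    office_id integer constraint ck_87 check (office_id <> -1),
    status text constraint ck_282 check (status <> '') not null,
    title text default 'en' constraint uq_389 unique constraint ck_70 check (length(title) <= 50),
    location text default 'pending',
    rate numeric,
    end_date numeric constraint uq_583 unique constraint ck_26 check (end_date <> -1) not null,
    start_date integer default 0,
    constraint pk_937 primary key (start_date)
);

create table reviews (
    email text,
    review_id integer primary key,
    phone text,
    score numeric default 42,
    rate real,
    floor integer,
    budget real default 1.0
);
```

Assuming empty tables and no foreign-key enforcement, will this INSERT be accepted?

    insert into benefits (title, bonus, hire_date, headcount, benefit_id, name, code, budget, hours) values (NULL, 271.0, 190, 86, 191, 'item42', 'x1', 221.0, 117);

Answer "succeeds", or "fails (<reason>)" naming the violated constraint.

title is explicitly set to NULL, but title is declared NOT NULL.

fails (NOT NULL on title)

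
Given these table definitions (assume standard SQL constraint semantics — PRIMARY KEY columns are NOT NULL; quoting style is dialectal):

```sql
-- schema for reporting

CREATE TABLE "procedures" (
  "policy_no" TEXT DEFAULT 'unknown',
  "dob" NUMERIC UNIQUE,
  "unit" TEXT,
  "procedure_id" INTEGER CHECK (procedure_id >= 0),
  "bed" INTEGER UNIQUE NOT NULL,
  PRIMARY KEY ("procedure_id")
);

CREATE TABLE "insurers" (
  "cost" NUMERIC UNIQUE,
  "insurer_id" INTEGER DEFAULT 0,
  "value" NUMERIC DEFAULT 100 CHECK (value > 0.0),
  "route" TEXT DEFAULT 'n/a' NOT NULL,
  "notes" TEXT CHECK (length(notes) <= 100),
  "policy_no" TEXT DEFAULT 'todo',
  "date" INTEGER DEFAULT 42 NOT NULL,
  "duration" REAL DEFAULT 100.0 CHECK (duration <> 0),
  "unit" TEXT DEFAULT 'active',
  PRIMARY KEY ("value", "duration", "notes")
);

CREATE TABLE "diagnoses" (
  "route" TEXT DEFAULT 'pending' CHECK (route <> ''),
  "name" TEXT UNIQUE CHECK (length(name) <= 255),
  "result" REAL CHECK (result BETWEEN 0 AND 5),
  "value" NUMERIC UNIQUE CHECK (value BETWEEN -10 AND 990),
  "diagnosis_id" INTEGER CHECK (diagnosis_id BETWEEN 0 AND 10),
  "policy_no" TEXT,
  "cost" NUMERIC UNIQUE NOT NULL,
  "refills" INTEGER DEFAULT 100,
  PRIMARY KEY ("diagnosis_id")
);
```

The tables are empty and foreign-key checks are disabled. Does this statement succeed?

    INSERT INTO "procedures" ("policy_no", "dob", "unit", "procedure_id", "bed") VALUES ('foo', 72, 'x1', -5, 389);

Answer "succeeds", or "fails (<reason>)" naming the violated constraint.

fails (CHECK on procedure_id)

The value -5 for procedure_id violates CHECK (procedure_id >= 0).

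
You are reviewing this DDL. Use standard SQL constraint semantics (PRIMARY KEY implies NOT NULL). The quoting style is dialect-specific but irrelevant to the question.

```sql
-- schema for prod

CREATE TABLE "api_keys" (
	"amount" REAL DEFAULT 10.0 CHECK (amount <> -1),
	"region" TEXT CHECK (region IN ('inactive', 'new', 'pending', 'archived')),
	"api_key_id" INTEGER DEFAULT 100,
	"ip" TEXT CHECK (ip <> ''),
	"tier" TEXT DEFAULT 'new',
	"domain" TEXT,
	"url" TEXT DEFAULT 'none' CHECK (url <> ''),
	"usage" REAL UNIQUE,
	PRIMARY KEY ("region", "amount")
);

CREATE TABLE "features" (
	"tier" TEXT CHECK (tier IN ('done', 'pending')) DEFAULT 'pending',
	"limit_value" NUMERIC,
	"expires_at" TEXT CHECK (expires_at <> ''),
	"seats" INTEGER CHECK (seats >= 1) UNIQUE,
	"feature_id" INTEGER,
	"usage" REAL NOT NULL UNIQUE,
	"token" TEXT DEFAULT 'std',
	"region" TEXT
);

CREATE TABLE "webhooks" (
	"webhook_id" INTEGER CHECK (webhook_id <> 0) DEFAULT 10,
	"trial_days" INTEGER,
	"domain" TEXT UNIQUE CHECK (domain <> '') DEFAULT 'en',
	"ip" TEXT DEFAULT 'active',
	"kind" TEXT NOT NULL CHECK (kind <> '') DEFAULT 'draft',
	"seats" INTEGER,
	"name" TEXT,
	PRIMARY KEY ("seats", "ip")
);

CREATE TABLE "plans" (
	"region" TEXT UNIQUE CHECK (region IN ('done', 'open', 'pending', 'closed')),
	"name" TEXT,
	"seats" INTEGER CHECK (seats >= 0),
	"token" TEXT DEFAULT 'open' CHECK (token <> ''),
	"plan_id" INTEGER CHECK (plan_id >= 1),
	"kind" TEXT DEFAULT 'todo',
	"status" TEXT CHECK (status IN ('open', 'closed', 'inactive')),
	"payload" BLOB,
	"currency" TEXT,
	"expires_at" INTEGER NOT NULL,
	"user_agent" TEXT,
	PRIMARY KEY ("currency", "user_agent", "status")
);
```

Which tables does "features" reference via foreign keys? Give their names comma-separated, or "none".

none

No column in features has a REFERENCES clause.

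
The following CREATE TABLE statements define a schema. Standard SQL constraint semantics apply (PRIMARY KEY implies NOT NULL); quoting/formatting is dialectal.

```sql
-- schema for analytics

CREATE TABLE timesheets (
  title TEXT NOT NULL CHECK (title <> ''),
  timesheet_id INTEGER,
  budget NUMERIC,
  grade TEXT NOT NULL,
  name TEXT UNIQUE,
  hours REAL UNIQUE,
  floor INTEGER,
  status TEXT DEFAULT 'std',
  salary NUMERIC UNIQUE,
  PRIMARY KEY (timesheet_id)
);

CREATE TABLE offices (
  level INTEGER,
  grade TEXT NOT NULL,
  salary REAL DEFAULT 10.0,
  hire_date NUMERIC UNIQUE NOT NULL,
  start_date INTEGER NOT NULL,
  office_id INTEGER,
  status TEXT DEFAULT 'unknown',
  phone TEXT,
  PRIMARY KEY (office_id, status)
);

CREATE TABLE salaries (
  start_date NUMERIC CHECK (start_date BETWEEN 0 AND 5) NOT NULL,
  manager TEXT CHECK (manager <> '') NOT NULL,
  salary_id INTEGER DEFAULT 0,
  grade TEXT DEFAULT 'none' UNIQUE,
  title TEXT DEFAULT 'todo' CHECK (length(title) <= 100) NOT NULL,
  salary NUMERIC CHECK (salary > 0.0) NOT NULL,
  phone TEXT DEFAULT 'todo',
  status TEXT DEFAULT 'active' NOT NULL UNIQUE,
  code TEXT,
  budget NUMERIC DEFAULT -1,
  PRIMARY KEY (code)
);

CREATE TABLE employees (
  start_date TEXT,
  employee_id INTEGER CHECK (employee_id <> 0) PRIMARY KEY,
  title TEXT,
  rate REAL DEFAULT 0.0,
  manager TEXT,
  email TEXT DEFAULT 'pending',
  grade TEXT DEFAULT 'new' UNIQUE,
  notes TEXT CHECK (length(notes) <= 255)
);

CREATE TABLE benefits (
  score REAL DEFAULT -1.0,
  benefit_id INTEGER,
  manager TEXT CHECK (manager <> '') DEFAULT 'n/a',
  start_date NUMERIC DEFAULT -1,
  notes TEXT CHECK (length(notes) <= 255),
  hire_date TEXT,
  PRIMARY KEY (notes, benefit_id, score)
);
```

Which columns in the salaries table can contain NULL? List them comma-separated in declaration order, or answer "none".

salary_id, grade, phone, budget

- start_date: declared NOT NULL → not nullable.
- manager: declared NOT NULL → not nullable.
- salary_id: DEFAULT only fills an omitted column; an explicit NULL is still allowed → nullable.
- grade: UNIQUE does not imply NOT NULL → nullable.
- title: declared NOT NULL → not nullable.
- salary: declared NOT NULL → not nullable.
- phone: DEFAULT only fills an omitted column; an explicit NULL is still allowed → nullable.
- status: declared NOT NULL → not nullable.
- code: part of the PRIMARY KEY, which implies NOT NULL → not nullable.
- budget: DEFAULT only fills an omitted column; an explicit NULL is still allowed → nullable.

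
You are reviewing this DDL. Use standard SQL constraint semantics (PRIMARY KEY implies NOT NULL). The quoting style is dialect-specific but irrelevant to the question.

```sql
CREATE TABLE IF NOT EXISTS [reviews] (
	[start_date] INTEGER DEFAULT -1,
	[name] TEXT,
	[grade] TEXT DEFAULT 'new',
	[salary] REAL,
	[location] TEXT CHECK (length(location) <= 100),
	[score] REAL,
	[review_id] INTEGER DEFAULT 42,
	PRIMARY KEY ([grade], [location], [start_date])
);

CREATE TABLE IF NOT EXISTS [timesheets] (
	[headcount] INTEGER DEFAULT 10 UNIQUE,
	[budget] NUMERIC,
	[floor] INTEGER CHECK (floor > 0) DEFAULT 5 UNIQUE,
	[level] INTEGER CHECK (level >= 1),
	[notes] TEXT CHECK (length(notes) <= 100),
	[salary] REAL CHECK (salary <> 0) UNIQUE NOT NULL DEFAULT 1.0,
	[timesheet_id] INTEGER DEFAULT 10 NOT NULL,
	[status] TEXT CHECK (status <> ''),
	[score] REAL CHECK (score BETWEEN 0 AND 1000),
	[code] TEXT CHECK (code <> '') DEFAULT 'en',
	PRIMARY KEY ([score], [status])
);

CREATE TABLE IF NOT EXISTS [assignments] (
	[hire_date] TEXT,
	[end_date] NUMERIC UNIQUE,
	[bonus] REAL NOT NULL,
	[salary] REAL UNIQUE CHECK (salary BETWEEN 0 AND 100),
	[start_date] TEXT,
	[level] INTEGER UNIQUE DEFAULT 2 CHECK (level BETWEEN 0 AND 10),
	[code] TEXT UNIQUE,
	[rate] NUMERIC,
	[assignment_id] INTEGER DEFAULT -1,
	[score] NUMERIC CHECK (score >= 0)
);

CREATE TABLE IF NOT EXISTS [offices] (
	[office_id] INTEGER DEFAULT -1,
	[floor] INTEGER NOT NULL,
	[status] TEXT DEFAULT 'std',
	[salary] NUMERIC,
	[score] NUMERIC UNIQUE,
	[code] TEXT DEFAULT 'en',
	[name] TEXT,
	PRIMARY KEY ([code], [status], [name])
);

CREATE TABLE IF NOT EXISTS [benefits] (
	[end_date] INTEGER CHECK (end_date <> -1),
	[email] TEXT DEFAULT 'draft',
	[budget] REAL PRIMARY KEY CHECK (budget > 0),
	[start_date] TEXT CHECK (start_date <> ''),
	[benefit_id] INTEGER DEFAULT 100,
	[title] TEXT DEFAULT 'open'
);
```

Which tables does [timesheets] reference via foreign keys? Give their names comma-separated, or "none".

No column in timesheets has a REFERENCES clause.

none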